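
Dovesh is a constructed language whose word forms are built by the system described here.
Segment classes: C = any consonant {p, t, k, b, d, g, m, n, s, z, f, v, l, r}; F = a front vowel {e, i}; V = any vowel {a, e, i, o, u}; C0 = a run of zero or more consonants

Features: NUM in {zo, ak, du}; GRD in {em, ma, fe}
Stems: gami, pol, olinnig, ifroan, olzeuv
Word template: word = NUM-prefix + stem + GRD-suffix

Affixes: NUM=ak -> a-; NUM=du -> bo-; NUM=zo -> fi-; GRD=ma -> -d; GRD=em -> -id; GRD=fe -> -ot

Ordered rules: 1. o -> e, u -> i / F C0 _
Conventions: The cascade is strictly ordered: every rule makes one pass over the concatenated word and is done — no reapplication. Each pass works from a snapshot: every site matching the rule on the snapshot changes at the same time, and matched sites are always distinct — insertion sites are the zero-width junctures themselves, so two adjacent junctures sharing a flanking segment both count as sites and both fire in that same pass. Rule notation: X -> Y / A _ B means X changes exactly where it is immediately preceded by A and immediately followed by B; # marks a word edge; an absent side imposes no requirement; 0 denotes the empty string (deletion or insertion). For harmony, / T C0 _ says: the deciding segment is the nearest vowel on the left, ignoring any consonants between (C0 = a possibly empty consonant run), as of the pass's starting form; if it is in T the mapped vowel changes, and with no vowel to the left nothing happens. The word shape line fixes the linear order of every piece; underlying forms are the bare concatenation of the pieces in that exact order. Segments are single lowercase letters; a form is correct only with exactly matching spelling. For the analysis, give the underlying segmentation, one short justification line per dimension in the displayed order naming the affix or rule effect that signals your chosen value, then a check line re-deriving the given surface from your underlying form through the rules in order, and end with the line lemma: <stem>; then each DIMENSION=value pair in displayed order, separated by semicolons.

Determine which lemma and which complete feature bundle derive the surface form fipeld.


underlying: fi-pol-d
NUM=zo - signalled by the affix fi-
GRD=ma - signalled by the affix -d
check: fipold -> fipeld
lemma: pol; NUM=zo; GRD=ma


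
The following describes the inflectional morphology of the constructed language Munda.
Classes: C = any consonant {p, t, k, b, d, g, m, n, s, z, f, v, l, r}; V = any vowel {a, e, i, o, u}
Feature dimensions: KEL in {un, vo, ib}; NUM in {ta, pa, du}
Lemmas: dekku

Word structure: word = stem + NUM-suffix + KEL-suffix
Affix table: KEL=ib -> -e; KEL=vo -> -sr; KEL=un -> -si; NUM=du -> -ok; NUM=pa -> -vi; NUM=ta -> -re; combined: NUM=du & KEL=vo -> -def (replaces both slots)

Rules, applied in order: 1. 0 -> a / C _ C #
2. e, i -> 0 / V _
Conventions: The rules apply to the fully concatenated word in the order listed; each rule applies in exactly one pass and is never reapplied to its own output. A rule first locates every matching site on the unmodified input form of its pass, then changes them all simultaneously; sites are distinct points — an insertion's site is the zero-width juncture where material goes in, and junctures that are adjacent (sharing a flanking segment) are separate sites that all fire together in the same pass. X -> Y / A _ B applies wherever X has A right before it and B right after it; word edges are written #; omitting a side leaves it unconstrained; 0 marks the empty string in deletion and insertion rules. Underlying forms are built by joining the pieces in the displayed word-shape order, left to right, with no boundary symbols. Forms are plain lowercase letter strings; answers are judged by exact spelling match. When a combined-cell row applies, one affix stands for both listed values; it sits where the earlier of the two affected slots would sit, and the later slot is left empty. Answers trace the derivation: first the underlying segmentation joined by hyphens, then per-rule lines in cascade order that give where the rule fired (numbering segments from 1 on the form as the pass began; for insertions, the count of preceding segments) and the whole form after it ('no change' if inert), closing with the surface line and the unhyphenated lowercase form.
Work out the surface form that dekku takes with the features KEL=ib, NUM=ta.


underlying: dekku-re-e
1. 0 -> a / C _ C #: no change
2. e, i -> 0 / V _: fires at position(s) 8: dekkure
surface: dekkure


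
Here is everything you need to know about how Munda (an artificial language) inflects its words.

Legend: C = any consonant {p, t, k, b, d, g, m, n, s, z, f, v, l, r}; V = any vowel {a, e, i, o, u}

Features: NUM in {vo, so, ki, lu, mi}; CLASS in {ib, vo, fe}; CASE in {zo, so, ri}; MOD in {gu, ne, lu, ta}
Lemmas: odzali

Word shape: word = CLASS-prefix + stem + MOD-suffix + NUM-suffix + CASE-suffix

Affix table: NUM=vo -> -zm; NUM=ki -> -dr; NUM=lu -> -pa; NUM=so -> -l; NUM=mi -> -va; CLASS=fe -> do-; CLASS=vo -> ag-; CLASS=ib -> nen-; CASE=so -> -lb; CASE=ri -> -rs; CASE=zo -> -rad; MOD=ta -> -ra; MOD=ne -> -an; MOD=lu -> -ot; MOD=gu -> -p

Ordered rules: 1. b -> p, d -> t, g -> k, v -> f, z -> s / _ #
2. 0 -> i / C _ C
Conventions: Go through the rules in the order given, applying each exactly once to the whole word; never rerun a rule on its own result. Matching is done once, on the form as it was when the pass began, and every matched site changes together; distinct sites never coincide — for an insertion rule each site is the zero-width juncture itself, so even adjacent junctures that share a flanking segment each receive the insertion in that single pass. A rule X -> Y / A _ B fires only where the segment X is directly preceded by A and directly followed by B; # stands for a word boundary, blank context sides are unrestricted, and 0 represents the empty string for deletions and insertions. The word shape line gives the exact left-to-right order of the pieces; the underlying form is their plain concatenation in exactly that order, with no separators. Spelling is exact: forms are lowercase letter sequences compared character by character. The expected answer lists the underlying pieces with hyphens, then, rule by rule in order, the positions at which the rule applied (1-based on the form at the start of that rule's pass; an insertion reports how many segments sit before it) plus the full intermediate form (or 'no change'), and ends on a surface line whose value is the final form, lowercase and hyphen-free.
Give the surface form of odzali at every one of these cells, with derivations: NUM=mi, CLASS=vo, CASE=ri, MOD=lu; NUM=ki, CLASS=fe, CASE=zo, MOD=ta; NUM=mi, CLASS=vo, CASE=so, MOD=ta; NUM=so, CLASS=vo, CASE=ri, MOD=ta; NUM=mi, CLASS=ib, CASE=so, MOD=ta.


cell NUM=mi, CLASS=vo, CASE=ri, MOD=lu:
underlying: ag-odzali-ot-va-rs
1. b -> p, d -> t, g -> k, v -> f, z -> s / _ #: no change
2. 0 -> i / C _ C: inserts after position(s) 4, 10, 13: agodizaliotivaris
surface: agodizaliotivaris

cell NUM=ki, CLASS=fe, CASE=zo, MOD=ta:
underlying: do-odzali-ra-dr-rad
1. b -> p, d -> t, g -> k, v -> f, z -> s / _ #: fires at position(s) 15: doodzaliradrrat
2. 0 -> i / C _ C: inserts after position(s) 4, 11, 12: doodizaliradirirat
surface: doodizaliradirirat

cell NUM=mi, CLASS=vo, CASE=so, MOD=ta:
underlying: ag-odzali-ra-va-lb
1. b -> p, d -> t, g -> k, v -> f, z -> s / _ #: fires at position(s) 14: agodzaliravalp
2. 0 -> i / C _ C: inserts after position(s) 4, 13: agodizaliravalip
surface: agodizaliravalip

cell NUM=so, CLASS=vo, CASE=ri, MOD=ta:
underlying: ag-odzali-ra-l-rs
1. b -> p, d -> t, g -> k, v -> f, z -> s / _ #: no change
2. 0 -> i / C _ C: inserts after position(s) 4, 11, 12: agodizaliraliris
surface: agodizaliraliris

cell NUM=mi, CLASS=ib, CASE=so, MOD=ta:
underlying: nen-odzali-ra-va-lb
1. b -> p, d -> t, g -> k, v -> f, z -> s / _ #: fires at position(s) 15: nenodzaliravalp
2. 0 -> i / C _ C: inserts after position(s) 5, 14: nenodizaliravalip
surface: nenodizaliravalip


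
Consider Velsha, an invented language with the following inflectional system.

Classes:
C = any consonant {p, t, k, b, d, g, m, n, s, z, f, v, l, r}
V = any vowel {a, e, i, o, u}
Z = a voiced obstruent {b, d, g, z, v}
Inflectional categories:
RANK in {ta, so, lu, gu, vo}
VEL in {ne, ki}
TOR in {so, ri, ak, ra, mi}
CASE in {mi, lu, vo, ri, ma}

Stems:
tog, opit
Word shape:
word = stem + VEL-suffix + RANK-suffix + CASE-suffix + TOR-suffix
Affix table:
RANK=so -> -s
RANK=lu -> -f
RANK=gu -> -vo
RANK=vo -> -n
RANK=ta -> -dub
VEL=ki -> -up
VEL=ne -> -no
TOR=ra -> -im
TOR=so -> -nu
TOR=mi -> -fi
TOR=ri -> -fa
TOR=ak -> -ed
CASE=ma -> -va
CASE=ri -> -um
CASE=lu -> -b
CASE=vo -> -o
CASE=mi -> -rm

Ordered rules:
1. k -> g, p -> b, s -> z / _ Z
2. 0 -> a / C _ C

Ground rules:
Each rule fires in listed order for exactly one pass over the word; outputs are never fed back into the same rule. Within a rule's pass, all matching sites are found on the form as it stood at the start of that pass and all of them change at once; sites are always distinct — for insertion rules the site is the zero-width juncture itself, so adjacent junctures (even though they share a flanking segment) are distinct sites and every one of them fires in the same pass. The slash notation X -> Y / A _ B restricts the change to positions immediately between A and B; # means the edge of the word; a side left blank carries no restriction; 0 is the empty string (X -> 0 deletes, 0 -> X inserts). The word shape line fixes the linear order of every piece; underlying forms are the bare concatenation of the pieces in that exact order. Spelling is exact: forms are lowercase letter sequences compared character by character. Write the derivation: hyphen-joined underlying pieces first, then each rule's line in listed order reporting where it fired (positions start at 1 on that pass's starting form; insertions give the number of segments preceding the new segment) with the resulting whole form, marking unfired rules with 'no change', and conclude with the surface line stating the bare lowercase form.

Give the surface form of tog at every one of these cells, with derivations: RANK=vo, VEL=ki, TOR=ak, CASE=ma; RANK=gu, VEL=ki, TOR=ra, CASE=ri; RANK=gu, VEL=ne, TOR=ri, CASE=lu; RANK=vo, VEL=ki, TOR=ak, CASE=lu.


cell RANK=vo, VEL=ki, TOR=ak, CASE=ma:
underlying: tog-up-n-va-ed
1. k -> g, p -> b, s -> z / _ Z: no change
2. 0 -> a / C _ C: inserts after position(s) 5, 6: togupanavaed
surface: togupanavaed

cell RANK=gu, VEL=ki, TOR=ra, CASE=ri:
underlying: tog-up-vo-um-im
1. k -> g, p -> b, s -> z / _ Z: fires at position(s) 5: togubvoumim
2. 0 -> a / C _ C: inserts after position(s) 5: togubavoumim
surface: togubavoumim

cell RANK=gu, VEL=ne, TOR=ri, CASE=lu:
underlying: tog-no-vo-b-fa
1. k -> g, p -> b, s -> z / _ Z: no change
2. 0 -> a / C _ C: inserts after position(s) 3, 8: toganovobafa
surface: toganovobafa

cell RANK=vo, VEL=ki, TOR=ak, CASE=lu:
underlying: tog-up-n-b-ed
1. k -> g, p -> b, s -> z / _ Z: no change
2. 0 -> a / C _ C: inserts after position(s) 5, 6: togupanabed
surface: togupanabed


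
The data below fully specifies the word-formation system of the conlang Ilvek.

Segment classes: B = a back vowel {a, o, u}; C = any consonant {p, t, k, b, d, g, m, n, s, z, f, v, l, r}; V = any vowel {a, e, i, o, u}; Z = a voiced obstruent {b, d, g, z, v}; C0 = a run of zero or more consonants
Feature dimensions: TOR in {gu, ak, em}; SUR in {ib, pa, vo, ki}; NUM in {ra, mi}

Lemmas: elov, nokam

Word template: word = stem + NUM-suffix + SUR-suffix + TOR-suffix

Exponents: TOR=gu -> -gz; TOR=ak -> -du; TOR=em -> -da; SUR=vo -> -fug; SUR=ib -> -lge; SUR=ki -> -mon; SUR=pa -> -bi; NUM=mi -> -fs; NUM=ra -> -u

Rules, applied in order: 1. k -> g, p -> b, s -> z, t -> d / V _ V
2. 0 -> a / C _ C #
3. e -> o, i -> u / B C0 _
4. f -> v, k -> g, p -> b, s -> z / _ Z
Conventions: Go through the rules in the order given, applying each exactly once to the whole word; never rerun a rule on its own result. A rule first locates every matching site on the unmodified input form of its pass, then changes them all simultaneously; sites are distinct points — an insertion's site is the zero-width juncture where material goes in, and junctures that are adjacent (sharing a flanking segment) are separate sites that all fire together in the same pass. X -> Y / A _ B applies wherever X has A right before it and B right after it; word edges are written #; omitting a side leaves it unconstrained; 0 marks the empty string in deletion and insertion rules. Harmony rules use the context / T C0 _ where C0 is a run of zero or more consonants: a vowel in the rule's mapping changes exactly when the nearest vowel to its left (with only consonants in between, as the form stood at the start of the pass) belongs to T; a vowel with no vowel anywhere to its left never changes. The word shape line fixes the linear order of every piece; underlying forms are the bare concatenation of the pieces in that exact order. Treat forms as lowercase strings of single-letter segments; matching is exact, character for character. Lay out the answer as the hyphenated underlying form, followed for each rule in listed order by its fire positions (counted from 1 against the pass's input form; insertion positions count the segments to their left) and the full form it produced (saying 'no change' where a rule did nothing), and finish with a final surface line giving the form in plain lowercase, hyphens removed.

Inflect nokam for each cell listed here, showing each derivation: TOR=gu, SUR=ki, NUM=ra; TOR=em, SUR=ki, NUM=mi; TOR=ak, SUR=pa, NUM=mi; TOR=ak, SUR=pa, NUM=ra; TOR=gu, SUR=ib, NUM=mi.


cell TOR=gu, SUR=ki, NUM=ra:
underlying: nokam-u-mon-gz
1. k -> g, p -> b, s -> z, t -> d / V _ V: fires at position(s) 3: nogamumongz
2. 0 -> a / C _ C #: inserts after position(s) 10: nogamumongaz
3. e -> o, i -> u / B C0 _: no change
4. f -> v, k -> g, p -> b, s -> z / _ Z: no change
surface: nogamumongaz

cell TOR=em, SUR=ki, NUM=mi:
underlying: nokam-fs-mon-da
1. k -> g, p -> b, s -> z, t -> d / V _ V: fires at position(s) 3: nogamfsmonda
2. 0 -> a / C _ C #: no change
3. e -> o, i -> u / B C0 _: no change
4. f -> v, k -> g, p -> b, s -> z / _ Z: no change
surface: nogamfsmonda

cell TOR=ak, SUR=pa, NUM=mi:
underlying: nokam-fs-bi-du
1. k -> g, p -> b, s -> z, t -> d / V _ V: fires at position(s) 3: nogamfsbidu
2. 0 -> a / C _ C #: no change
3. e -> o, i -> u / B C0 _: fires at position(s) 9: nogamfsbudu
4. f -> v, k -> g, p -> b, s -> z / _ Z: fires at position(s) 7: nogamfzbudu
surface: nogamfzbudu

cell TOR=ak, SUR=pa, NUM=ra:
underlying: nokam-u-bi-du
1. k -> g, p -> b, s -> z, t -> d / V _ V: fires at position(s) 3: nogamubidu
2. 0 -> a / C _ C #: no change
3. e -> o, i -> u / B C0 _: fires at position(s) 8: nogamubudu
4. f -> v, k -> g, p -> b, s -> z / _ Z: no change
surface: nogamubudu

cell TOR=gu, SUR=ib, NUM=mi:
underlying: nokam-fs-lge-gz
1. k -> g, p -> b, s -> z, t -> d / V _ V: fires at position(s) 3: nogamfslgegz
2. 0 -> a / C _ C #: inserts after position(s) 11: nogamfslgegaz
3. e -> o, i -> u / B C0 _: fires at position(s) 10: nogamfslgogaz
4. f -> v, k -> g, p -> b, s -> z / _ Z: no change
surface: nogamfslgogaz


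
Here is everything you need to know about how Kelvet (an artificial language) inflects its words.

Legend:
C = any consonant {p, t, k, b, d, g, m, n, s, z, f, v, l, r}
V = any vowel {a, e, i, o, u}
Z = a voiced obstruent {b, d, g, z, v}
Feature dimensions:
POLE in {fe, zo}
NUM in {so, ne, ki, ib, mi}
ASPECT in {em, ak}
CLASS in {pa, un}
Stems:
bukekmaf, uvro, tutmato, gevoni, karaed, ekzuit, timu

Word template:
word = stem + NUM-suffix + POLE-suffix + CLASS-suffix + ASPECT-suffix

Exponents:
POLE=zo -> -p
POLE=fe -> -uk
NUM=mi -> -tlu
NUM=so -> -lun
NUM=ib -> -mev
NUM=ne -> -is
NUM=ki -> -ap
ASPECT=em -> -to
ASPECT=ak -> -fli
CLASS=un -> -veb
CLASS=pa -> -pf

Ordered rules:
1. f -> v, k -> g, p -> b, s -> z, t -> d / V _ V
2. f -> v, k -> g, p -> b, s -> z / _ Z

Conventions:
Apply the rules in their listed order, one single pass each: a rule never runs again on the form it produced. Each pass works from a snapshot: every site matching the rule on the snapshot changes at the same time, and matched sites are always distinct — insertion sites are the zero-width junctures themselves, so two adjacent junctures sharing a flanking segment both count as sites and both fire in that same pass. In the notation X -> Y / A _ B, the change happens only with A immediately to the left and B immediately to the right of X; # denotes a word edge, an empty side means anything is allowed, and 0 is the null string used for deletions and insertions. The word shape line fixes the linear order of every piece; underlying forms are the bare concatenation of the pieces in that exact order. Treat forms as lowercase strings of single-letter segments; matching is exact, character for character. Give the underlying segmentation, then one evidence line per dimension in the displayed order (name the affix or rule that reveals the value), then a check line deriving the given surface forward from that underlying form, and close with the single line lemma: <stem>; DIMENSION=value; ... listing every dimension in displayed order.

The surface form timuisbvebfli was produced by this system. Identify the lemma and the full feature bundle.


underlying: timu-is-p-veb-fli
POLE=zo - signalled by the affix -p
NUM=ne - signalled by the affix -is
ASPECT=ak - signalled by the affix -fli
CLASS=un - signalled by the affix -veb
check: timuispvebfli -> timuispvebfli -> timuisbvebfli
lemma: timu; POLE=zo; NUM=ne; ASPECT=ak; CLASS=un


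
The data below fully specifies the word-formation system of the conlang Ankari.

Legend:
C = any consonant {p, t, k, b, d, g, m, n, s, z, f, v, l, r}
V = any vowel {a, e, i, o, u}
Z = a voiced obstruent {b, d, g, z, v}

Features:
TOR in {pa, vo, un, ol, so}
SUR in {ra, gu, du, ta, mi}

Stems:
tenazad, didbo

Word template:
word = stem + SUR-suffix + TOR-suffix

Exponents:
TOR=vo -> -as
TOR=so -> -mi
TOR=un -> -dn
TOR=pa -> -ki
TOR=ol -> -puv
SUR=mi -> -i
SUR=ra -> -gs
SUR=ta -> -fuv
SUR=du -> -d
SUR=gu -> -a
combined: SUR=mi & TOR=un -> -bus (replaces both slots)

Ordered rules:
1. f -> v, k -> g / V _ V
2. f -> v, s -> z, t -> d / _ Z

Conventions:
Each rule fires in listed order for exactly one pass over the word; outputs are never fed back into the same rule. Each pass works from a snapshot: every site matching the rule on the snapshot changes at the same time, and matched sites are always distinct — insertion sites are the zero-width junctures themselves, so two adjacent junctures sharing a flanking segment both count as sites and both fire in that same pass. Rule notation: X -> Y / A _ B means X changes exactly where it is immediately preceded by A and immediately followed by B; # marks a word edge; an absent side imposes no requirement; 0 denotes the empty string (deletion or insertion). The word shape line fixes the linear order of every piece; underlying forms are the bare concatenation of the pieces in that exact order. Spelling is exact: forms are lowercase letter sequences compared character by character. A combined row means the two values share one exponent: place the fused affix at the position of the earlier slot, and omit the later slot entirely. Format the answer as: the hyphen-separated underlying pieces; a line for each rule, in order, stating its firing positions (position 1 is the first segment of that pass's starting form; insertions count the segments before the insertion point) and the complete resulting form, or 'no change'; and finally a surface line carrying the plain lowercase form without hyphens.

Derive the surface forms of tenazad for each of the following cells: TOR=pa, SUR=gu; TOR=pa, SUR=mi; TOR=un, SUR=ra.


cell TOR=pa, SUR=gu:
underlying: tenazad-a-ki
1. f -> v, k -> g / V _ V: fires at position(s) 9: tenazadagi
2. f -> v, s -> z, t -> d / _ Z: no change
surface: tenazadagi

cell TOR=pa, SUR=mi:
underlying: tenazad-i-ki
1. f -> v, k -> g / V _ V: fires at position(s) 9: tenazadigi
2. f -> v, s -> z, t -> d / _ Z: no change
surface: tenazadigi

cell TOR=un, SUR=ra:
underlying: tenazad-gs-dn
1. f -> v, k -> g / V _ V: no change
2. f -> v, s -> z, t -> d / _ Z: fires at position(s) 9: tenazadgzdn
surface: tenazadgzdn


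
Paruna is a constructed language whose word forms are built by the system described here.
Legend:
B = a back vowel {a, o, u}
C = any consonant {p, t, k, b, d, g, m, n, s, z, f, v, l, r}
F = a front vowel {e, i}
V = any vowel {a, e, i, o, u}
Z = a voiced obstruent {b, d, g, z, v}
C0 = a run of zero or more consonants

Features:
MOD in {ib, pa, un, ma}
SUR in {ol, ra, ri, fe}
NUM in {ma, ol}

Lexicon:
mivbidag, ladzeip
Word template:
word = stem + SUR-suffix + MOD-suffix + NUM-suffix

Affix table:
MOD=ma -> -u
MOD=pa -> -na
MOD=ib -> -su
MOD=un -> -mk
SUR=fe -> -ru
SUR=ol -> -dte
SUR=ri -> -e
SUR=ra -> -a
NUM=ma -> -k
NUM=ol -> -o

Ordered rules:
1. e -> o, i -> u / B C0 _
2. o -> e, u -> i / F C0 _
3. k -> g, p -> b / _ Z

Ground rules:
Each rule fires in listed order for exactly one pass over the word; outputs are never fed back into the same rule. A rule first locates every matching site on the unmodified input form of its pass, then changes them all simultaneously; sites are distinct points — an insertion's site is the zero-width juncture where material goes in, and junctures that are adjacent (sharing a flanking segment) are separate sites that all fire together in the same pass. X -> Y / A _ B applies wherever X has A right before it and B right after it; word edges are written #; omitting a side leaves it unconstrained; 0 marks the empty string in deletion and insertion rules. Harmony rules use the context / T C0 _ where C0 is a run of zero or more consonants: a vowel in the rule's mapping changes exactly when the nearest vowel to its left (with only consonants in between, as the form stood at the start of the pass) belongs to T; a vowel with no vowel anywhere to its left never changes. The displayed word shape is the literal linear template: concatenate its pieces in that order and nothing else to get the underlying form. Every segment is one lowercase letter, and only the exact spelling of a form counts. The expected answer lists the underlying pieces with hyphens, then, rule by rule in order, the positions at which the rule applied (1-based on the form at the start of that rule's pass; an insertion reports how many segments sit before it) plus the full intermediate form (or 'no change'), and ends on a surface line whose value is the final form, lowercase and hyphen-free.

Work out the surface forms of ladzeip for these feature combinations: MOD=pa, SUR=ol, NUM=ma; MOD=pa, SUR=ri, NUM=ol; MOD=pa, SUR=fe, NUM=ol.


cell MOD=pa, SUR=ol, NUM=ma:
underlying: ladzeip-dte-na-k
1. e -> o, i -> u / B C0 _: fires at position(s) 5: ladzoipdtenak
2. o -> e, u -> i / F C0 _: no change
3. k -> g, p -> b / _ Z: fires at position(s) 7: ladzoibdtenak
surface: ladzoibdtenak

cell MOD=pa, SUR=ri, NUM=ol:
underlying: ladzeip-e-na-o
1. e -> o, i -> u / B C0 _: fires at position(s) 5: ladzoipenao
2. o -> e, u -> i / F C0 _: no change
3. k -> g, p -> b / _ Z: no change
surface: ladzoipenao

cell MOD=pa, SUR=fe, NUM=ol:
underlying: ladzeip-ru-na-o
1. e -> o, i -> u / B C0 _: fires at position(s) 5: ladzoiprunao
2. o -> e, u -> i / F C0 _: fires at position(s) 9: ladzoiprinao
3. k -> g, p -> b / _ Z: no change
surface: ladzoiprinao


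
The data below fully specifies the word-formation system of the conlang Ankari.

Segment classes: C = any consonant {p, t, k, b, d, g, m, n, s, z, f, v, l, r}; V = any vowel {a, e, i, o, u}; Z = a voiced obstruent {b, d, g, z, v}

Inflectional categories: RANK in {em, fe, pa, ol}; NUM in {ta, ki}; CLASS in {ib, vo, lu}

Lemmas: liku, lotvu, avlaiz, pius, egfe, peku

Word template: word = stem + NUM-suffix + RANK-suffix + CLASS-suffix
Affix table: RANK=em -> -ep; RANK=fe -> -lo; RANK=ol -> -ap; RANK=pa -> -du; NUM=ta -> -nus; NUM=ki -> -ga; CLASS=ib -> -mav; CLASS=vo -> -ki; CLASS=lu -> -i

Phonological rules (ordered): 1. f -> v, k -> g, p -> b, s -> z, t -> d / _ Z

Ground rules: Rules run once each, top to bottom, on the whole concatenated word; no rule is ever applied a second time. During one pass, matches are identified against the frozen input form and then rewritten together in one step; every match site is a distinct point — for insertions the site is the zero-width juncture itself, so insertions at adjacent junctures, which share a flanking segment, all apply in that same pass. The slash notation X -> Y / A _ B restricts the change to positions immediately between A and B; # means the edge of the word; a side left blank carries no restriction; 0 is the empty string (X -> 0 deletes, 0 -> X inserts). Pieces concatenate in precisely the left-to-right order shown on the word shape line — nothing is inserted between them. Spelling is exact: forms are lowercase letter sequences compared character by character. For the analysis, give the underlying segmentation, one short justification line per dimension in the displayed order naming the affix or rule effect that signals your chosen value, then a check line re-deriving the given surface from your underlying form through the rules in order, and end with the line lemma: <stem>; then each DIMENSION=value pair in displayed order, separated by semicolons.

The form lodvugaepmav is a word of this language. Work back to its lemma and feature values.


underlying: lotvu-ga-ep-mav
RANK=em - signalled by the affix -ep
NUM=ki - signalled by the affix -ga
CLASS=ib - signalled by the affix -mav
check: lotvugaepmav -> lodvugaepmav
lemma: lotvu; RANK=em; NUM=ki; CLASS=ib


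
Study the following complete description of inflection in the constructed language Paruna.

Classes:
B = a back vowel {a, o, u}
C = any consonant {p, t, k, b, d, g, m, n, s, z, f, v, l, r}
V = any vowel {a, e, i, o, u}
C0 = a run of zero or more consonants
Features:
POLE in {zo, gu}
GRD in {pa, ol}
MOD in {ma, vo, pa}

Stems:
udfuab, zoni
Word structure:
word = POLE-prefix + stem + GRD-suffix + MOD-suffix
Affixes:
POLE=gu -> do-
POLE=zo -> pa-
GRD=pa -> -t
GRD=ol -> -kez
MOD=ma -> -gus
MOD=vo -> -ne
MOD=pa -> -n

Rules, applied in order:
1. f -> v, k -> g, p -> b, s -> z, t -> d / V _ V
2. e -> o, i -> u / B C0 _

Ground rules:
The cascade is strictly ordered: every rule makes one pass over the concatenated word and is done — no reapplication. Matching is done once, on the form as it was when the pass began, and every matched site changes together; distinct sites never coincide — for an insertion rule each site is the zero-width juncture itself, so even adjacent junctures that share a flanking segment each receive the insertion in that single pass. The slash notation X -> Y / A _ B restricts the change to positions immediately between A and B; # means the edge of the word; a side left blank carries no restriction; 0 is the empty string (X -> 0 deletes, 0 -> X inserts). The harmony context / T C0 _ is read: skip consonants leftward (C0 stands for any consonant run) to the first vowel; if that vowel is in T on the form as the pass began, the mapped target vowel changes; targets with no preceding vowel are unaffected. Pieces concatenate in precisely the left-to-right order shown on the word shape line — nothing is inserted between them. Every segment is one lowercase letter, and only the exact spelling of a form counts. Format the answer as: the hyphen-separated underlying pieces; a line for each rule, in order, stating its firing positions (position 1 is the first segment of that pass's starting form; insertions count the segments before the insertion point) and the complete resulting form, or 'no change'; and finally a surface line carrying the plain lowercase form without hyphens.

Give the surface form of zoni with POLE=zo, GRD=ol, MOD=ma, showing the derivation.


underlying: pa-zoni-kez-gus
1. f -> v, k -> g, p -> b, s -> z, t -> d / V _ V: fires at position(s) 7: pazonigezgus
2. e -> o, i -> u / B C0 _: fires at position(s) 6: pazonugezgus
surface: pazonugezgus


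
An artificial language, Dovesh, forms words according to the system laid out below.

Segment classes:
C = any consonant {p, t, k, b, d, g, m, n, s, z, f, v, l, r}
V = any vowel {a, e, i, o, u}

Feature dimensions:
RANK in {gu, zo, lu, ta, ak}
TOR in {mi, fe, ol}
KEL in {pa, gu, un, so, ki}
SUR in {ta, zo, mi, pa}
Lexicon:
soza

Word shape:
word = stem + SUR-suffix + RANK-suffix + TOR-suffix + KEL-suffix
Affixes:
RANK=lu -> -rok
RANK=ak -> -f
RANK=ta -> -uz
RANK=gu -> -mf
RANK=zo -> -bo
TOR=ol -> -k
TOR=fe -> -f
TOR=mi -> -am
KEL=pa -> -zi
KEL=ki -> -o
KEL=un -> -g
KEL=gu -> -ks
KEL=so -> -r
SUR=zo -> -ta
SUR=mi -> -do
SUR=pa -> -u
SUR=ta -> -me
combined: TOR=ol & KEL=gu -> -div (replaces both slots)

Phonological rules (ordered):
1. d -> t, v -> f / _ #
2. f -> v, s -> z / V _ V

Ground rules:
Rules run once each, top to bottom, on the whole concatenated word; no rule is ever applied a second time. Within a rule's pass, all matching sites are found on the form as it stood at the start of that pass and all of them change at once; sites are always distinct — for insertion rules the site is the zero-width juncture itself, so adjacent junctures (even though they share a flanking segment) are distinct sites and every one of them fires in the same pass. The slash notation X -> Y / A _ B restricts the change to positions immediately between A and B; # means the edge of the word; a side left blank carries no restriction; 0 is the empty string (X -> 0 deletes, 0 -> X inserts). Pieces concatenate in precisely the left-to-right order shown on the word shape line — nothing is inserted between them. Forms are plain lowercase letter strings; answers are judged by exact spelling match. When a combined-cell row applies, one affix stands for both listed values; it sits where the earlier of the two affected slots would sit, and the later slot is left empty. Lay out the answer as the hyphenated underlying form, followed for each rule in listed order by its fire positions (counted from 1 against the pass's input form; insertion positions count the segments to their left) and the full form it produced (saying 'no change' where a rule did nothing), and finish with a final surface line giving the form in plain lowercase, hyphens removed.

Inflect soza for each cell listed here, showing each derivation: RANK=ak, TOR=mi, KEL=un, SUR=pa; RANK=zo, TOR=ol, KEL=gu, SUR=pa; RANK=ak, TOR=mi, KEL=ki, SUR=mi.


cell RANK=ak, TOR=mi, KEL=un, SUR=pa:
underlying: soza-u-f-am-g
1. d -> t, v -> f / _ #: no change
2. f -> v, s -> z / V _ V: fires at position(s) 6: sozauvamg
surface: sozauvamg

cell RANK=zo, TOR=ol, KEL=gu, SUR=pa:
underlying: soza-u-bo-div
1. d -> t, v -> f / _ #: fires at position(s) 10: sozaubodif
2. f -> v, s -> z / V _ V: no change
surface: sozaubodif

cell RANK=ak, TOR=mi, KEL=ki, SUR=mi:
underlying: soza-do-f-am-o
1. d -> t, v -> f / _ #: no change
2. f -> v, s -> z / V _ V: fires at position(s) 7: sozadovamo
surface: sozadovamo


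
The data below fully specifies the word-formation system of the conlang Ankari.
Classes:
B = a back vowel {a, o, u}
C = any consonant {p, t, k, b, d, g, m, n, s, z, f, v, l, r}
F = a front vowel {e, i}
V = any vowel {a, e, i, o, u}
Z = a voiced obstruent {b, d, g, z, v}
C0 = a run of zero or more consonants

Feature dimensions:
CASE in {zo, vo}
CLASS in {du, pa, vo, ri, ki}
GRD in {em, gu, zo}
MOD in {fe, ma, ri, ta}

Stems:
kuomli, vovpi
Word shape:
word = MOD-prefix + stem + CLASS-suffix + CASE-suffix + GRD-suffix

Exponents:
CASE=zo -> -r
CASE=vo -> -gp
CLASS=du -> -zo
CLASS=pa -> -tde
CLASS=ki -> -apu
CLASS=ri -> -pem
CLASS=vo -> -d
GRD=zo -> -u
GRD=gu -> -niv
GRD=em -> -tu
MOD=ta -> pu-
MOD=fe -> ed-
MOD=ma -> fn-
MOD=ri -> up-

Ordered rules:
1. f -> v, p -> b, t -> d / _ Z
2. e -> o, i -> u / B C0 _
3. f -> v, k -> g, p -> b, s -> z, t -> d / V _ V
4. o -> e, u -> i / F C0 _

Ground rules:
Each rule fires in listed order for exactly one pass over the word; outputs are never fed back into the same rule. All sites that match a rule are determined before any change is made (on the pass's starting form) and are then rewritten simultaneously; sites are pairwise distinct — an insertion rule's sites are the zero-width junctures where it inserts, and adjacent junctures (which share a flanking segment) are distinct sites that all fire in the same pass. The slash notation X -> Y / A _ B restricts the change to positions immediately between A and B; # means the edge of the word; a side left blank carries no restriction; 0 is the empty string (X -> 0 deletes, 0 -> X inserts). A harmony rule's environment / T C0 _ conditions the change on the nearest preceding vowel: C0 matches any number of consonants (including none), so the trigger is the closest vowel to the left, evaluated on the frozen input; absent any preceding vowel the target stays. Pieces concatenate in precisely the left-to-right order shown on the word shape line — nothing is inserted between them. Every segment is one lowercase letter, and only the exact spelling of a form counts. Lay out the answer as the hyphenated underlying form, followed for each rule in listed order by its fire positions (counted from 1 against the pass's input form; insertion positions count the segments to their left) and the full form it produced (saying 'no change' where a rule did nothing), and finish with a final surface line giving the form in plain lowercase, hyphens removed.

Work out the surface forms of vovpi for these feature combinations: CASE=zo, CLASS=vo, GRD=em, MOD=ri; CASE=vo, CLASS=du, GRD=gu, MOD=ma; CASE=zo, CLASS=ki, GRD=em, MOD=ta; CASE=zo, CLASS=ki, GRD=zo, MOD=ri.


cell CASE=zo, CLASS=vo, GRD=em, MOD=ri:
underlying: up-vovpi-d-r-tu
1. f -> v, p -> b, t -> d / _ Z: fires at position(s) 2: ubvovpidrtu
2. e -> o, i -> u / B C0 _: fires at position(s) 7: ubvovpudrtu
3. f -> v, k -> g, p -> b, s -> z, t -> d / V _ V: no change
4. o -> e, u -> i / F C0 _: no change
surface: ubvovpudrtu

cell CASE=vo, CLASS=du, GRD=gu, MOD=ma:
underlying: fn-vovpi-zo-gp-niv
1. f -> v, p -> b, t -> d / _ Z: no change
2. e -> o, i -> u / B C0 _: fires at position(s) 7, 13: fnvovpuzogpnuv
3. f -> v, k -> g, p -> b, s -> z, t -> d / V _ V: no change
4. o -> e, u -> i / F C0 _: no change
surface: fnvovpuzogpnuv

cell CASE=zo, CLASS=ki, GRD=em, MOD=ta:
underlying: pu-vovpi-apu-r-tu
1. f -> v, p -> b, t -> d / _ Z: no change
2. e -> o, i -> u / B C0 _: fires at position(s) 7: puvovpuapurtu
3. f -> v, k -> g, p -> b, s -> z, t -> d / V _ V: fires at position(s) 9: puvovpuaburtu
4. o -> e, u -> i / F C0 _: no change
surface: puvovpuaburtu

cell CASE=zo, CLASS=ki, GRD=zo, MOD=ri:
underlying: up-vovpi-apu-r-u
1. f -> v, p -> b, t -> d / _ Z: fires at position(s) 2: ubvovpiapuru
2. e -> o, i -> u / B C0 _: fires at position(s) 7: ubvovpuapuru
3. f -> v, k -> g, p -> b, s -> z, t -> d / V _ V: fires at position(s) 9: ubvovpuaburu
4. o -> e, u -> i / F C0 _: no change
surface: ubvovpuaburu


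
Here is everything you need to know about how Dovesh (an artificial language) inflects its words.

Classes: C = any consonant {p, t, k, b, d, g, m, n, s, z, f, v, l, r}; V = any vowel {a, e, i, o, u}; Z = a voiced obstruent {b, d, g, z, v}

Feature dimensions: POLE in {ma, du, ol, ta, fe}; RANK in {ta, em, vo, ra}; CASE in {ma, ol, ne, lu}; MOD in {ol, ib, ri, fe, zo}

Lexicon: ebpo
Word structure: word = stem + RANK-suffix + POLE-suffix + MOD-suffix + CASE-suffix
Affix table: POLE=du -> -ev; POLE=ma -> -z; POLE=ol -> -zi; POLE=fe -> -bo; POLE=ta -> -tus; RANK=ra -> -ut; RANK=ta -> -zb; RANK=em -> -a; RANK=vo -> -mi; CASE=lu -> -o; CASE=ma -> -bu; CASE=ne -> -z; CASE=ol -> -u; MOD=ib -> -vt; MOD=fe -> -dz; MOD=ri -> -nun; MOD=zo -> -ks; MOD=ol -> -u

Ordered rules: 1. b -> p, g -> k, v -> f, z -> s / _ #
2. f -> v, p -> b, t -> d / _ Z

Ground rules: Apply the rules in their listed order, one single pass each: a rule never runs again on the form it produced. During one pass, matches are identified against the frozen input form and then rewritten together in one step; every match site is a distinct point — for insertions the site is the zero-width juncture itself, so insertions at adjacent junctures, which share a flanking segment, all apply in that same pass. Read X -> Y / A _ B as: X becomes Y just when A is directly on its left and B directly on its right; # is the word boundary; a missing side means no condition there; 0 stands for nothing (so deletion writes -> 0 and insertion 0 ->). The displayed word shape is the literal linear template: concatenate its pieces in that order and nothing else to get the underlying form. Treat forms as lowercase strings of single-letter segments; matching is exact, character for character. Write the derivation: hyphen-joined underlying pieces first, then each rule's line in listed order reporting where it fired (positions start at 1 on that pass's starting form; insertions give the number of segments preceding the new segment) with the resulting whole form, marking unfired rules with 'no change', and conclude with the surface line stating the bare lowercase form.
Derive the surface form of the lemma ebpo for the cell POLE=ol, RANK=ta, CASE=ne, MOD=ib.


underlying: ebpo-zb-zi-vt-z
1. b -> p, g -> k, v -> f, z -> s / _ #: fires at position(s) 11: ebpozbzivts
2. f -> v, p -> b, t -> d / _ Z: no change
surface: ebpozbzivts


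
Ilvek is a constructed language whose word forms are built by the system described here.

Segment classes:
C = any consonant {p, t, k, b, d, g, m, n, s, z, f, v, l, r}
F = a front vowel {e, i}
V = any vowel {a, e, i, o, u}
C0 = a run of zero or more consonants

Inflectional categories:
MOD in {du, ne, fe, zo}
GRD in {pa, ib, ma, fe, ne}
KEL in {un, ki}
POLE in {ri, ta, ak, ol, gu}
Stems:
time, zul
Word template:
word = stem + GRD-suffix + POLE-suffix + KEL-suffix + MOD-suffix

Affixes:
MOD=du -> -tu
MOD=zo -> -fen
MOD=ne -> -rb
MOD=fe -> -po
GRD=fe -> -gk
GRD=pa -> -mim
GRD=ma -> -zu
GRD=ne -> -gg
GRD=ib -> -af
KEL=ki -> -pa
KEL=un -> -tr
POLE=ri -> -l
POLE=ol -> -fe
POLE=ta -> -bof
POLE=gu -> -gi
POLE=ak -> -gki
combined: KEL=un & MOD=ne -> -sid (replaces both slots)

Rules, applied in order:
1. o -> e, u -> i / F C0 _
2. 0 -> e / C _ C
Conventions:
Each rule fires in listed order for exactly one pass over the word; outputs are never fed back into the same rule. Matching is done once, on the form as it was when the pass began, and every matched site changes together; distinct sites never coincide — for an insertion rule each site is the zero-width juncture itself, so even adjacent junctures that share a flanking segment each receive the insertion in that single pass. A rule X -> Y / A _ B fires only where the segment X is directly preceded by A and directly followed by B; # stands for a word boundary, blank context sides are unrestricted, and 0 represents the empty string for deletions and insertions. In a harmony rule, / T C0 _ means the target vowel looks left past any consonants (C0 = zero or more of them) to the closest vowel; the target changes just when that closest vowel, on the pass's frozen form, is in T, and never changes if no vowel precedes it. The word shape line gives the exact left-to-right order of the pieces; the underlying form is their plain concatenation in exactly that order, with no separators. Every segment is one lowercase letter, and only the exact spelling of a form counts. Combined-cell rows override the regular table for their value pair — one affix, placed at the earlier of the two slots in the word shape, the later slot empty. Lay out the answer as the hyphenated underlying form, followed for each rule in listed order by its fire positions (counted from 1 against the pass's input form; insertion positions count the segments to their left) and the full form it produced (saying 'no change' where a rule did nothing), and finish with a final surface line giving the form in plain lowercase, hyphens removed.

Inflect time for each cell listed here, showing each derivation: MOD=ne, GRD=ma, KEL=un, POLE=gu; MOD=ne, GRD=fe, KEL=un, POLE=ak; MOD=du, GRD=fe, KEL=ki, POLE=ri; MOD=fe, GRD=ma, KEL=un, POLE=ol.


cell MOD=ne, GRD=ma, KEL=un, POLE=gu:
underlying: time-zu-gi-sid
1. o -> e, u -> i / F C0 _: fires at position(s) 6: timezigisid
2. 0 -> e / C _ C: no change
surface: timezigisid

cell MOD=ne, GRD=fe, KEL=un, POLE=ak:
underlying: time-gk-gki-sid
1. o -> e, u -> i / F C0 _: no change
2. 0 -> e / C _ C: inserts after position(s) 5, 6, 7: timegekegekisid
surface: timegekegekisid

cell MOD=du, GRD=fe, KEL=ki, POLE=ri:
underlying: time-gk-l-pa-tu
1. o -> e, u -> i / F C0 _: no change
2. 0 -> e / C _ C: inserts after position(s) 5, 6, 7: timegekelepatu
surface: timegekelepatu

cell MOD=fe, GRD=ma, KEL=un, POLE=ol:
underlying: time-zu-fe-tr-po
1. o -> e, u -> i / F C0 _: fires at position(s) 6, 12: timezifetrpe
2. 0 -> e / C _ C: inserts after position(s) 9, 10: timezifeterepe
surface: timezifeterepe
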